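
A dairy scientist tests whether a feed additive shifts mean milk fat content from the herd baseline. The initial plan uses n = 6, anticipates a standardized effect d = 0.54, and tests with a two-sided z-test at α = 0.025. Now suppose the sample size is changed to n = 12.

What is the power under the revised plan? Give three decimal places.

With n = 12: δ = d·√n = 0.54 × √12 = 1.8706. Critical value z_{0.0125} = 2.241.
Revised power = Φ(δ − 2.241) + Φ(−δ − 2.241) = Φ(-0.371) + Φ(-4.112) = 0.3554 + 0.0000 = 0.3554.

Power ≈ 0.355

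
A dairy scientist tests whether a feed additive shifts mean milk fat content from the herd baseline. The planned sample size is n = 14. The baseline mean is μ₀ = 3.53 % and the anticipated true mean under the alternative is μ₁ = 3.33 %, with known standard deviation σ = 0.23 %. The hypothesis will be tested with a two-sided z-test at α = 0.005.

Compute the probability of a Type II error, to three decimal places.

Standardized effect: d = |μ₁ − μ₀| / σ = |3.33 − 3.53| / 0.23 = 0.8696
Noncentrality parameter: δ = d·√n = 0.8696 × √14 = 3.2536
Two-sided α = 0.005 → critical value z_{0.0025} = 2.807.
Power = Φ(δ − 2.807) + Φ(−δ − 2.807) = Φ(0.447) + Φ(-6.061) = 0.6724 + 0.0000 = 0.6724.
Type II error: β = 1 − power = 1 − 0.6724 = 0.3276.

β ≈ 0.328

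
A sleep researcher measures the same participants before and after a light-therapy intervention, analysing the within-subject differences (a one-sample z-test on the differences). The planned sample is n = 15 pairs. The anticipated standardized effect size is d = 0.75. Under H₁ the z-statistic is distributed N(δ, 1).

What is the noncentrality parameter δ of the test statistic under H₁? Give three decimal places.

The noncentrality parameter scales effect size by the design's sample-size factor: δ = d·√n = 0.75 × √15 = 2.9047

δ ≈ 2.905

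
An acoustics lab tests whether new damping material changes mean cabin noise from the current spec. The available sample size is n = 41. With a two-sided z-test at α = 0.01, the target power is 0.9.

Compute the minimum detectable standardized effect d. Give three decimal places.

d ≈ 0.602

Required noncentrality: δ = z_{0.005} + z_{0.10} = 2.576 + 1.282 = 3.857.
(Lower-tail contribution to power is negligible for δ > 0.)
δ = d·√n ⇒ d = δ/√n = 3.857/√41 = 0.6024.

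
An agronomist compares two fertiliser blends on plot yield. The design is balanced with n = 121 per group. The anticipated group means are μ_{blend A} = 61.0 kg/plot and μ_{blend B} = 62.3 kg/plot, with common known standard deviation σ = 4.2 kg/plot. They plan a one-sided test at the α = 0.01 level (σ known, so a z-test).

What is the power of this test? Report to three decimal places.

Power ≈ 0.532

Standardized effect: d = |μ_{blend A} − μ_{blend B}| / σ = |61.0 − 62.3| / 4.2 = 0.3095
Noncentrality parameter: δ = d·√(n/2) = 0.3095 × √(121/2) = 2.4075
One-sided α = 0.01 → critical value z_{0.01} = 2.326.
Power = P(Z > 2.326 − δ) = Φ(0.081) = 0.5324.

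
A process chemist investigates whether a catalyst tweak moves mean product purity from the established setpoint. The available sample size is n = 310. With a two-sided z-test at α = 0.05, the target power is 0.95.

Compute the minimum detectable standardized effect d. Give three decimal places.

Need Φ(δ − 1.960) = 0.95, so δ = 1.960 + 1.645 = 3.605.
(Lower-tail contribution to power is negligible for δ > 0.)
δ = d·√n ⇒ d = δ/√n = 3.605/√310 = 0.2047.

d ≈ 0.205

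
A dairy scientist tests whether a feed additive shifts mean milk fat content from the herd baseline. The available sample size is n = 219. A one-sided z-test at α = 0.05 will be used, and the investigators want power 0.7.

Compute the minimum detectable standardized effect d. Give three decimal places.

Need Φ(δ − 1.645) = 0.7, so δ = 1.645 + 0.524 = 2.169.
δ = d·√n ⇒ d = δ/√n = 2.169/√219 = 0.1466.

d ≈ 0.147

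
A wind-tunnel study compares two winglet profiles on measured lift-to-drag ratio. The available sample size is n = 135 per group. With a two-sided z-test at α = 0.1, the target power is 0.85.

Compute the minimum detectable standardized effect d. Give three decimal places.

d ≈ 0.326

Required noncentrality: δ = z_{0.05} + z_{0.15} = 1.645 + 1.036 = 2.681.
(The second rejection-region term Φ(−δ − z_{α/2}) is negligible and dropped.)
δ = d·√(n/2) ⇒ d = δ/√(n/2) = 2.681/√(135/2) = 0.3264.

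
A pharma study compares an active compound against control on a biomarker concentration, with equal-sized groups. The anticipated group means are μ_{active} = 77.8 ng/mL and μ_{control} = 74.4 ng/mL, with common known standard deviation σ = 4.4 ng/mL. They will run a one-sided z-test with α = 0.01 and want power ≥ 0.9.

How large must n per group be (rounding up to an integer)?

n = 44 per group

Standardized effect: d = |μ_{active} − μ_{control}| / σ = |77.8 − 74.4| / 4.4 = 0.7727
For power 0.9 need Φ(δ − z_{0.01}) = 0.9, so δ = z_{0.01} + z_{0.10} = 2.326 + 1.282 = 3.608.
δ = d·√(n/2) ⇒ n = 2(δ/d)² = 2 × (3.608 / 0.7727)² = 43.60.
Round up to the next whole unit.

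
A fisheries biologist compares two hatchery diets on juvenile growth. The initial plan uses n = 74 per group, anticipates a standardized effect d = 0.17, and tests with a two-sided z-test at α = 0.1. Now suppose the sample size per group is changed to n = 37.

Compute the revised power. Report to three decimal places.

Power ≈ 0.189

With n = 37 per group: δ = d·√(n/2) = 0.17 × √(37/2) = 0.7312. Critical value z_{0.05} = 1.645.
Revised power = Φ(δ − 1.645) + Φ(−δ − 1.645) = Φ(-0.914) + Φ(-2.376) = 0.1804 + 0.0087 = 0.1892.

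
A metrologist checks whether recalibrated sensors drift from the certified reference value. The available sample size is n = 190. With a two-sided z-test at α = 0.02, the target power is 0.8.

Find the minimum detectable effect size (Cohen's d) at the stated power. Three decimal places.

d ≈ 0.230

Required noncentrality: δ = z_{0.01} + z_{0.20} = 2.326 + 0.842 = 3.168.
(Lower-tail contribution to power is negligible for δ > 0.)
δ = d·√n ⇒ d = δ/√n = 3.168/√190 = 0.2298.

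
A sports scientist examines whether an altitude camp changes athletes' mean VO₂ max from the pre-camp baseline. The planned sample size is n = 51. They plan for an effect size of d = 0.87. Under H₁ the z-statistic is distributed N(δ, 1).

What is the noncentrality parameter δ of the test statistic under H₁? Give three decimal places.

δ ≈ 6.213

The noncentrality parameter scales effect size by the design's sample-size factor: δ = d·√n = 0.87 × √51 = 6.2130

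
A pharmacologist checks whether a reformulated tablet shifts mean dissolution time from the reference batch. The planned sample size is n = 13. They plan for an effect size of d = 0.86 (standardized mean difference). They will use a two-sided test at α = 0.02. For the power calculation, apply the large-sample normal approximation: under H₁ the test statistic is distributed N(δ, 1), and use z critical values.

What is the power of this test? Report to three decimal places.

Power ≈ 0.781

Noncentrality parameter: δ = d·√n = 0.86 × √13 = 3.1008
Critical value for a two-sided test at α = 0.02: z_{α/2} = 2.326.
Power = Φ(δ − 2.326) + Φ(−δ − 2.326) = Φ(0.774) + Φ(-5.427) = 0.7807 + 0.0000 = 0.7807.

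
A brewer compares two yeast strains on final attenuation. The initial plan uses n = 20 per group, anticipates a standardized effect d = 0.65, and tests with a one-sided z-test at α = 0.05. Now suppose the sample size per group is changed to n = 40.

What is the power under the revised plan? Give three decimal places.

Power ≈ 0.897

With n = 40 per group: δ = d·√(n/2) = 0.65 × √(40/2) = 2.9069. Critical value z_{0.05} = 1.645.
Revised power = P(Z > 1.645 − δ) = Φ(1.262) = 0.8965.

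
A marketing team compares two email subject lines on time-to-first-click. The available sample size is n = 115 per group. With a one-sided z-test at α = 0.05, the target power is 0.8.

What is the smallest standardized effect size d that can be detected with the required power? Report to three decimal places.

d ≈ 0.328

Required noncentrality: δ = z_{0.05} + z_{0.20} = 1.645 + 0.842 = 2.486.
δ = d·√(n/2) ⇒ d = δ/√(n/2) = 2.486/√(115/2) = 0.3279.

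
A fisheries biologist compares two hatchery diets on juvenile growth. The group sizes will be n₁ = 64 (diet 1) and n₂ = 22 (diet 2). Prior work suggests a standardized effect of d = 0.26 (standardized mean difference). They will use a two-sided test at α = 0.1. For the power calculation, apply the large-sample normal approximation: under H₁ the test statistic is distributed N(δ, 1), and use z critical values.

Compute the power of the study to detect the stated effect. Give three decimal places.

Noncentrality parameter: δ = d / √(1/n₁ + 1/n₂) = 0.26 / √(1/64 + 1/22) = 1.0520
Critical value for a two-sided test at α = 0.1: z_{α/2} = 1.645.
Power = Φ(δ − 1.645) + Φ(−δ − 1.645) = Φ(-0.593) + Φ(-2.697) = 0.2766 + 0.0035 = 0.2801.

Power ≈ 0.280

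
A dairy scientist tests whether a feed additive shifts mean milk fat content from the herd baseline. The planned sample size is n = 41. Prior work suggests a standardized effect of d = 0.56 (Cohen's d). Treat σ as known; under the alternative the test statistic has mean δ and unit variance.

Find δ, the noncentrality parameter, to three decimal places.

δ ≈ 3.586

δ = d·√n = 0.56 × √41 = 3.5857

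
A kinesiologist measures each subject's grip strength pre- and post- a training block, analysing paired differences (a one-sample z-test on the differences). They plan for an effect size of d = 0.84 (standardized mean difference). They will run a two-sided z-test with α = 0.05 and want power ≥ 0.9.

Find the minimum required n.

Set Φ(δ − 1.960) = 0.9; then δ − 1.960 = Φ⁻¹(0.9) = 1.282, giving δ = 3.242.
(The Φ(−δ − z_{α/2}) term is vanishingly small for δ > 0 and is dropped in the standard sample-size formula.)
δ = d·√n ⇒ n = (δ/d)² = (3.242 / 0.84)² = 14.89.
Rounding up, n = 15.

n = 15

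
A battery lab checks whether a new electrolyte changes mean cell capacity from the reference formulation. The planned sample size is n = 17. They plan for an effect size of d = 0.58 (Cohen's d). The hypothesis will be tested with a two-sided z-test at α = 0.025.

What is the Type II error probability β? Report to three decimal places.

β ≈ 0.440

Noncentrality parameter: δ = d·√n = 0.58 × √17 = 2.3914
Critical value for a two-sided test at α = 0.025: z_{α/2} = 2.241.
Power = Φ(δ − 2.241) + Φ(−δ − 2.241) = Φ(0.150) + Φ(-4.633) = 0.5596 + 0.0000 = 0.5596.
Type II error: β = 1 − power = 1 − 0.5596 = 0.4404.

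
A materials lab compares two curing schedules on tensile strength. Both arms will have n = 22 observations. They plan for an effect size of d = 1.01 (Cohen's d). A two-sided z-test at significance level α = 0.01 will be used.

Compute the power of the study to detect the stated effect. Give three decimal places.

Power ≈ 0.781

Noncentrality parameter: δ = d·√(n/2) = 1.01 × √(22/2) = 3.3498
Two-sided α = 0.01 → critical value z_{0.005} = 2.576.
Power = Φ(δ − 2.576) + Φ(−δ − 2.576) = Φ(0.774) + Φ(-5.926) = 0.7805 + 0.0000 = 0.7805.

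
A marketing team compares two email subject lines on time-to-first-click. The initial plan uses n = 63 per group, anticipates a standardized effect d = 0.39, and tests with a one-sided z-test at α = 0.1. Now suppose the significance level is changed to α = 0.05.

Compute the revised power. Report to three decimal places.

Power ≈ 0.707

δ = d·√(n/2) = 0.39 × √(63/2) = 2.1889 (unchanged). New critical value: z_{0.05} = 1.645.
Revised power = P(Z > 1.645 − δ) = Φ(0.544) = 0.7068.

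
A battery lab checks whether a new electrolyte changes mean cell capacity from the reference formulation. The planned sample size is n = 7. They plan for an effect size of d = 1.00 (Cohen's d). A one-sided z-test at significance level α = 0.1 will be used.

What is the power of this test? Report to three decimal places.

Noncentrality parameter: δ = d·√n = 1.00 × √7 = 2.6458
Critical value for a one-sided test at α = 0.1: z_α = 1.282.
Power = Φ(δ − 1.282) = Φ(1.364) = 0.9137.

Power ≈ 0.914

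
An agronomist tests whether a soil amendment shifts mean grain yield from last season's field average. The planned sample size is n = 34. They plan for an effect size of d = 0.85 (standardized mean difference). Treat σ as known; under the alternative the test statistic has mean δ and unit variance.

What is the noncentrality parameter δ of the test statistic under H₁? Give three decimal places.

The noncentrality parameter scales effect size by the design's sample-size factor: δ = d·√n = 0.85 × √34 = 4.9563

δ ≈ 4.956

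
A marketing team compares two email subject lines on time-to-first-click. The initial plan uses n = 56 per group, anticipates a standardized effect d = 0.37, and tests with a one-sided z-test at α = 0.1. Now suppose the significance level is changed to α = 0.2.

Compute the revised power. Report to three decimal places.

Power ≈ 0.868

δ = d·√(n/2) = 0.37 × √(56/2) = 1.9579 (unchanged). New critical value: z_{0.2} = 0.842.
Revised power = Φ(δ − 0.842) = Φ(1.116) = 0.8678.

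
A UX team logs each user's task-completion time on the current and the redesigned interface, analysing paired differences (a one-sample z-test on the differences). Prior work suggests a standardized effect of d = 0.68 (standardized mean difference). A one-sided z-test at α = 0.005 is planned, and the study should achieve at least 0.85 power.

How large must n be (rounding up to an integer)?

For power 0.85 need Φ(δ − z_{0.005}) = 0.85, so δ = z_{0.005} + z_{0.15} = 2.576 + 1.036 = 3.612.
δ = d·√n ⇒ n = (δ/d)² = (3.612 / 0.68)² = 28.22.
Round up to the next whole unit.

n = 29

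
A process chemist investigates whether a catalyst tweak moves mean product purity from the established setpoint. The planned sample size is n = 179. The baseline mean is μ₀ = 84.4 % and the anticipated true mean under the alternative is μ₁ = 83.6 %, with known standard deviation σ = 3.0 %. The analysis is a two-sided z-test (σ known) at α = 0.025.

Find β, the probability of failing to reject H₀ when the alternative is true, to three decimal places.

β ≈ 0.092

Standardized effect: d = |μ₁ − μ₀| / σ = |83.6 − 84.4| / 3.0 = 0.2667
Noncentrality parameter: δ = d·√n = 0.2667 × √179 = 3.5678
Critical value for a two-sided test at α = 0.025: z_{α/2} = 2.241.
Power = Φ(δ − 2.241) + Φ(−δ − 2.241) = Φ(1.326) + Φ(-5.809) = 0.9076 + 0.0000 = 0.9076.
Type II error: β = 1 − power = 1 − 0.9076 = 0.0924.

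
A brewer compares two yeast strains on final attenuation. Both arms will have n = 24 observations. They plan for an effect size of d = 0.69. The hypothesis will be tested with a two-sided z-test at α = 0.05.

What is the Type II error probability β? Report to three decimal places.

Noncentrality parameter: δ = d·√(n/2) = 0.69 × √(24/2) = 2.3902
Two-sided α = 0.05 → critical value z_{0.025} = 1.960.
Power = Φ(δ − 1.960) + Φ(−δ − 1.960) = Φ(0.430) + Φ(-4.350) = 0.6665 + 0.0000 = 0.6665.
Type II error: β = 1 − power = 1 − 0.6665 = 0.3335.

β ≈ 0.333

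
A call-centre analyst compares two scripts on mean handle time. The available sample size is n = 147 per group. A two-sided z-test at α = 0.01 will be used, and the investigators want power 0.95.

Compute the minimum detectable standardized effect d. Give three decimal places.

Need Φ(δ − 2.576) = 0.95, so δ = 2.576 + 1.645 = 4.221.
(Lower-tail contribution to power is negligible for δ > 0.)
δ = d·√(n/2) ⇒ d = δ/√(n/2) = 4.221/√(147/2) = 0.4923.

d ≈ 0.492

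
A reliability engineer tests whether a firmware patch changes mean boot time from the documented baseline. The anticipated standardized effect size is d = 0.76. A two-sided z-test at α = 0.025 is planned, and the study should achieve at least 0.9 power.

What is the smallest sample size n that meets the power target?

For power 0.9 need Φ(δ − z_{0.0125}) = 0.9, so δ = z_{0.0125} + z_{0.10} = 2.241 + 1.282 = 3.523.
(Ignoring the negligible lower-tail rejection probability gives the usual closed-form inversion.)
δ = d·√n ⇒ n = (δ/d)² = (3.523 / 0.76)² = 21.49.
Round up to the next whole unit.

n = 22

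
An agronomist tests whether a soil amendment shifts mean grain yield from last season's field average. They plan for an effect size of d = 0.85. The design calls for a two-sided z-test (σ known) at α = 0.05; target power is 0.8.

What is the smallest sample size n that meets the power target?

For power 0.8 need Φ(δ − z_{0.025}) = 0.8, so δ = z_{0.025} + z_{0.20} = 1.960 + 0.842 = 2.802.
(Ignoring the negligible lower-tail rejection probability gives the usual closed-form inversion.)
δ = d·√n ⇒ n = (δ/d)² = (2.802 / 0.85)² = 10.86.
Rounding up, n = 11.

n = 11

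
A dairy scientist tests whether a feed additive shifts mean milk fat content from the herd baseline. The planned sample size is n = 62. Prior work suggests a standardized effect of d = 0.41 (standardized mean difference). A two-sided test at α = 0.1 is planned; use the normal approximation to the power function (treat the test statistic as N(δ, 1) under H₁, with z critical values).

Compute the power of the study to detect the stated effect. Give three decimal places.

Power ≈ 0.943

Noncentrality parameter: δ = d·√n = 0.41 × √62 = 3.2283
Critical value for a two-sided test at α = 0.1: z_{α/2} = 1.645.
Power = Φ(δ − 1.645) + Φ(−δ − 1.645) = Φ(1.583) + Φ(-4.873) = 0.9433 + 0.0000 = 0.9433.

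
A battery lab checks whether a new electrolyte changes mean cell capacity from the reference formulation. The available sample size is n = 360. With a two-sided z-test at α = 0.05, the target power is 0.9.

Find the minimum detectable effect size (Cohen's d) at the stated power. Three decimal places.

d ≈ 0.171

Required noncentrality: δ = z_{0.025} + z_{0.10} = 1.960 + 1.282 = 3.242.
(The second rejection-region term Φ(−δ − z_{α/2}) is negligible and dropped.)
δ = d·√n ⇒ d = δ/√n = 3.242/√360 = 0.1708.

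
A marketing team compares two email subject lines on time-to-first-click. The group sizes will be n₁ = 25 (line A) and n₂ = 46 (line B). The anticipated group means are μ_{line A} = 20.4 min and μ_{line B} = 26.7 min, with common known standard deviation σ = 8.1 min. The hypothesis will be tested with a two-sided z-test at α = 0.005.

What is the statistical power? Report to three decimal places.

Standardized effect: d = |μ_{line A} − μ_{line B}| / σ = |20.4 − 26.7| / 8.1 = 0.7778
Noncentrality parameter: δ = d / √(1/n₁ + 1/n₂) = 0.7778 / √(1/25 + 1/46) = 3.1302
Two-sided α = 0.005 → critical value z_{0.0025} = 2.807.
Power = Φ(δ − 2.807) + Φ(−δ − 2.807) = Φ(0.323) + Φ(-5.937) = 0.6267 + 0.0000 = 0.6267.

Power ≈ 0.627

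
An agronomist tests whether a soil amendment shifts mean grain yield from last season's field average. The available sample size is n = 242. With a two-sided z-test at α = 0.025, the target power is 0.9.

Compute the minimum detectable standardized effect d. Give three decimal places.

d ≈ 0.226

Required noncentrality: δ = z_{0.0125} + z_{0.10} = 2.241 + 1.282 = 3.523.
(Lower-tail contribution to power is negligible for δ > 0.)
δ = d·√n ⇒ d = δ/√n = 3.523/√242 = 0.2265.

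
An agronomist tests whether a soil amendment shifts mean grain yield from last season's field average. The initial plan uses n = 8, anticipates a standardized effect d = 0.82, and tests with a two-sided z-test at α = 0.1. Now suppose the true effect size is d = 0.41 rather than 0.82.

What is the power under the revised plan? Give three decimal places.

Power ≈ 0.316

With d = 0.41: δ = d·√n = 0.41 × √8 = 1.1597. Critical value z_{0.05} = 1.645.
Revised power = Φ(δ − 1.645) + Φ(−δ − 1.645) = Φ(-0.485) + Φ(-2.805) = 0.3138 + 0.0025 = 0.3163.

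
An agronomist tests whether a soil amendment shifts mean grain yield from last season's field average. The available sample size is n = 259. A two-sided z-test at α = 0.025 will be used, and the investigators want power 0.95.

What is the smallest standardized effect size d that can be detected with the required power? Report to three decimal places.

Required noncentrality: δ = z_{0.0125} + z_{0.05} = 2.241 + 1.645 = 3.886.
(The second rejection-region term Φ(−δ − z_{α/2}) is negligible and dropped.)
δ = d·√n ⇒ d = δ/√n = 3.886/√259 = 0.2415.

d ≈ 0.241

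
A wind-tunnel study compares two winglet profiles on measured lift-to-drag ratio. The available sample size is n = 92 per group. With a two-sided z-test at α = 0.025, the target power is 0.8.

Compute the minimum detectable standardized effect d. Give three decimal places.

d ≈ 0.455

Need Φ(δ − 2.241) = 0.8, so δ = 2.241 + 0.842 = 3.083.
(Lower-tail contribution to power is negligible for δ > 0.)
δ = d·√(n/2) ⇒ d = δ/√(n/2) = 3.083/√(92/2) = 0.4546.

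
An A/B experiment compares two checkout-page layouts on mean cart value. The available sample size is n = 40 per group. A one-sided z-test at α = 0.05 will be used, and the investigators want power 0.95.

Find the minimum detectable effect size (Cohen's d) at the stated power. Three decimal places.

d ≈ 0.736

Required noncentrality: δ = z_{0.05} + z_{0.05} = 1.645 + 1.645 = 3.290.
δ = d·√(n/2) ⇒ d = δ/√(n/2) = 3.290/√(40/2) = 0.7356.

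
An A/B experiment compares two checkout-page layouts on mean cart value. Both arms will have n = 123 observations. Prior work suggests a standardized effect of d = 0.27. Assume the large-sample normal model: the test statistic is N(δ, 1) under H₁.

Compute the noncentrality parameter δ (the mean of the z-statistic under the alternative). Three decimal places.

δ ≈ 2.117

δ = d·√(n/2) = 0.27 × √(123/2) = 2.1174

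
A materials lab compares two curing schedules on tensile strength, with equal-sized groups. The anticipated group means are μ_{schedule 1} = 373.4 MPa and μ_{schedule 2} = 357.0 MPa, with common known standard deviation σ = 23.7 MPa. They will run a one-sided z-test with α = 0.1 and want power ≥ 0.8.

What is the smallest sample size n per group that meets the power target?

Standardized effect: d = |μ_{schedule 1} − μ_{schedule 2}| / σ = |373.4 − 357.0| / 23.7 = 0.6920
For power 0.8 need Φ(δ − z_{0.1}) = 0.8, so δ = z_{0.1} + z_{0.20} = 1.282 + 0.842 = 2.123.
δ = d·√(n/2) ⇒ n = 2(δ/d)² = 2 × (2.123 / 0.6920)² = 18.83.
Rounding up, n = 19 per group.

n = 19 per group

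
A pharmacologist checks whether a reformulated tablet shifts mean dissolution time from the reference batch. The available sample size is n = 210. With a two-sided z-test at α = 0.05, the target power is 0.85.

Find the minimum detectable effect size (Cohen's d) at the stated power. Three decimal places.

Need Φ(δ − 1.960) = 0.85, so δ = 1.960 + 1.036 = 2.996.
(Lower-tail contribution to power is negligible for δ > 0.)
δ = d·√n ⇒ d = δ/√n = 2.996/√210 = 0.2068.

d ≈ 0.207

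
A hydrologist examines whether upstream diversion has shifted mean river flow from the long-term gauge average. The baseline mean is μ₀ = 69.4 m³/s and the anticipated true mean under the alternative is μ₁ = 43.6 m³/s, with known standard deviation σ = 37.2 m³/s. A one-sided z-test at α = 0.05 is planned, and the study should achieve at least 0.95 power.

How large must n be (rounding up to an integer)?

Standardized effect: d = |μ₁ − μ₀| / σ = |43.6 − 69.4| / 37.2 = 0.6935
For power 0.95 need Φ(δ − z_{0.05}) = 0.95, so δ = z_{0.05} + z_{0.05} = 1.645 + 1.645 = 3.290.
δ = d·√n ⇒ n = (δ/d)² = (3.290 / 0.6935)² = 22.50.
Rounding up, n = 23.

n = 23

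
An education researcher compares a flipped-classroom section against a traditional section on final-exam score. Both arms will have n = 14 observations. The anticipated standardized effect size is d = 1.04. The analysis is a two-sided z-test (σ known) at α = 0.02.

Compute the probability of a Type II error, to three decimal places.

β ≈ 0.335

Noncentrality parameter: δ = d·√(n/2) = 1.04 × √(14/2) = 2.7516
Critical value for a two-sided test at α = 0.02: z_{α/2} = 2.326.
Power = Φ(δ − 2.326) + Φ(−δ − 2.326) = Φ(0.425) + Φ(-5.078) = 0.6647 + 0.0000 = 0.6647.
Type II error: β = 1 − power = 1 − 0.6647 = 0.3353.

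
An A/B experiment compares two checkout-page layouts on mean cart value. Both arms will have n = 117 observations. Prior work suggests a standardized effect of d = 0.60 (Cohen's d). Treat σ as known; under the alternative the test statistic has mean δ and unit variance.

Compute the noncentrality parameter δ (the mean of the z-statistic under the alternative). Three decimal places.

δ ≈ 4.589

The noncentrality parameter scales effect size by the design's sample-size factor: δ = d·√(n/2) = 0.60 × √(117/2) = 4.5891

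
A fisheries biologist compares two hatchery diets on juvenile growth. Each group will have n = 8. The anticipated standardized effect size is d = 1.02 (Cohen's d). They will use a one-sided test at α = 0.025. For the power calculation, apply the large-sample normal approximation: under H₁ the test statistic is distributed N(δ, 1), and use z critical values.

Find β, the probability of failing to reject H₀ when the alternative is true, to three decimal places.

Noncentrality parameter: δ = d·√(n/2) = 1.02 × √(8/2) = 2.0400
Critical value for a one-sided test at α = 0.025: z_α = 1.960.
Power = P(Z > 1.960 − δ) = Φ(0.080) = 0.5319.
Type II error: β = 1 − power = 1 − 0.5319 = 0.4681.

β ≈ 0.468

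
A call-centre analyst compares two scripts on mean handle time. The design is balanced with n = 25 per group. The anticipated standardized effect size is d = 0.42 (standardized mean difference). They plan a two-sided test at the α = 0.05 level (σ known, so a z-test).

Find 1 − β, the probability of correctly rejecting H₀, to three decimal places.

Noncentrality parameter: δ = d·√(n/2) = 0.42 × √(25/2) = 1.4849
Two-sided α = 0.05 → critical value z_{0.025} = 1.960.
Power = Φ(δ − 1.960) + Φ(−δ − 1.960) = Φ(-0.475) + Φ(-3.445) = 0.3174 + 0.0003 = 0.3177.

Power ≈ 0.318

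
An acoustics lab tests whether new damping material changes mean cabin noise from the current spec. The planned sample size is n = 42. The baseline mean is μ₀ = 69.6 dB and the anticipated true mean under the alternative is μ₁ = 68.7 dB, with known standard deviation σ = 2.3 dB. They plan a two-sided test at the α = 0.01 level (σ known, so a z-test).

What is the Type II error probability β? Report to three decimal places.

β ≈ 0.516

Standardized effect: d = |μ₁ − μ₀| / σ = |68.7 − 69.6| / 2.3 = 0.3913
Noncentrality parameter: δ = d·√n = 0.3913 × √42 = 2.5359
Two-sided α = 0.01 → critical value z_{0.005} = 2.576.
Power = Φ(δ − 2.576) + Φ(−δ − 2.576) = Φ(-0.040) + Φ(-5.112) = 0.4841 + 0.0000 = 0.4841.
Type II error: β = 1 − power = 1 − 0.4841 = 0.5159.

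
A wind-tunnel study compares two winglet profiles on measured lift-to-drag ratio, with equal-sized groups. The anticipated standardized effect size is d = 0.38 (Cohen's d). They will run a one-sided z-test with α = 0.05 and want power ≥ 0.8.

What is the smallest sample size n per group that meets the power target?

Set Φ(δ − 1.645) = 0.8; then δ − 1.645 = Φ⁻¹(0.8) = 0.842, giving δ = 2.486.
δ = d·√(n/2) ⇒ n = 2(δ/d)² = 2 × (2.486 / 0.38)² = 85.63.
Rounding up, n = 86 per group.

n = 86 per group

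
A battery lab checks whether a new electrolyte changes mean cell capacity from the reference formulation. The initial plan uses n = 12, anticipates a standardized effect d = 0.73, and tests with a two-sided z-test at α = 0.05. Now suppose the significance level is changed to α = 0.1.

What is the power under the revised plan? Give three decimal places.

Power ≈ 0.812

δ = d·√n = 0.73 × √12 = 2.5288 (unchanged). New critical value: z_{0.05} = 1.645.
Revised power = Φ(δ − 1.645) + Φ(−δ − 1.645) = Φ(0.884) + Φ(-4.174) = 0.8116 + 0.0000 = 0.8117.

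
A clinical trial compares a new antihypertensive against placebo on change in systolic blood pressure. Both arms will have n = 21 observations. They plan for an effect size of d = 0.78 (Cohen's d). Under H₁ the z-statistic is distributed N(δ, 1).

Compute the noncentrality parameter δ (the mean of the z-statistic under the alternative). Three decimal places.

δ ≈ 2.527

δ = d·√(n/2) = 0.78 × √(21/2) = 2.5275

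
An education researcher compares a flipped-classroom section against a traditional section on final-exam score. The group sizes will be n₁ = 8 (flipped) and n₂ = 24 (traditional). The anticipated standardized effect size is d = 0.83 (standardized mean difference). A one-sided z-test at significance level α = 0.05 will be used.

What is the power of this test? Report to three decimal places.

Power ≈ 0.651

Noncentrality parameter: δ = d / √(1/n₁ + 1/n₂) = 0.83 / √(1/8 + 1/24) = 2.0331
Critical value for a one-sided test at α = 0.05: z_α = 1.645.
Power = Φ(δ − 1.645) = Φ(0.388) = 0.6511.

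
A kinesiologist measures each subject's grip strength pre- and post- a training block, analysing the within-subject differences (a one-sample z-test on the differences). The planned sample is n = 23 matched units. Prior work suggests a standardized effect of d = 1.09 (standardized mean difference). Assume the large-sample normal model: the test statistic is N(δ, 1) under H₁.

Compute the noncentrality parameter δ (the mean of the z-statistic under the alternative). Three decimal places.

δ ≈ 5.227

δ = d·√n = 1.09 × √23 = 5.2275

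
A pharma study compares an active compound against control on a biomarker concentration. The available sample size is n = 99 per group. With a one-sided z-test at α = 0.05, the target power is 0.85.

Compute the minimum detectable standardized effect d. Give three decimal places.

d ≈ 0.381

Required noncentrality: δ = z_{0.05} + z_{0.15} = 1.645 + 1.036 = 2.681.
δ = d·√(n/2) ⇒ d = δ/√(n/2) = 2.681/√(99/2) = 0.3811.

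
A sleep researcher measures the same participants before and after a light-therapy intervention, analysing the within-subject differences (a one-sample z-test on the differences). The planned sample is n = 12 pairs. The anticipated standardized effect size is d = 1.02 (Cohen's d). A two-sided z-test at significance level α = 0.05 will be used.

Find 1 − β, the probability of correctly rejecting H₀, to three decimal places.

Noncentrality parameter: δ = d·√n = 1.02 × √12 = 3.5334
Two-sided α = 0.05 → critical value z_{0.025} = 1.960.
Power = Φ(δ − 1.960) + Φ(−δ − 1.960) = Φ(1.573) + Φ(-5.493) = 0.9422 + 0.0000 = 0.9422.

Power ≈ 0.942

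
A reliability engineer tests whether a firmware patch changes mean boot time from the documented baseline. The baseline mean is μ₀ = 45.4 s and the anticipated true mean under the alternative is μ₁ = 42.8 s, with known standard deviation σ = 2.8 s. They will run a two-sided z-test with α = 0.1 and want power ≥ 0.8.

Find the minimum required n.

Standardized effect: d = |μ₁ − μ₀| / σ = |42.8 − 45.4| / 2.8 = 0.9286
For power 0.8 need Φ(δ − z_{0.05}) = 0.8, so δ = z_{0.05} + z_{0.20} = 1.645 + 0.842 = 2.486.
(For δ > 0 the lower-tail rejection region contributes negligibly to power, so the one-term inversion is standard.)
δ = d·√n ⇒ n = (δ/d)² = (2.486 / 0.9286)² = 7.17.
Rounding up, n = 8.

n = 8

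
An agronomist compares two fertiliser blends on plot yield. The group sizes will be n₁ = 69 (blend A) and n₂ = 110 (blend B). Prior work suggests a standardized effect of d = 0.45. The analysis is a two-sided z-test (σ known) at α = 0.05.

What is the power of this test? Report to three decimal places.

Noncentrality parameter: λ = d / √(1/n₁ + 1/n₂) = 0.45 / √(1/69 + 1/110) = 2.9303
Two-sided α = 0.05 → critical value z_{0.025} = 1.960.
Power = Φ(λ − 1.960) + Φ(−λ − 1.960) = Φ(0.970) + Φ(-4.890) = 0.8341 + 0.0000 = 0.8341.

Power ≈ 0.834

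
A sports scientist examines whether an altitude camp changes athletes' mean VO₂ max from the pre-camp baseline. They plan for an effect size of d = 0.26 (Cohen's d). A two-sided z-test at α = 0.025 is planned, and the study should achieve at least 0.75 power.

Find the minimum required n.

Set Φ(δ − 2.241) = 0.75; then δ − 2.241 = Φ⁻¹(0.75) = 0.674, giving δ = 2.916.
(The Φ(−δ − z_{α/2}) term is vanishingly small for δ > 0 and is dropped in the standard sample-size formula.)
δ = d·√n ⇒ n = (δ/d)² = (2.916 / 0.26)² = 125.78.
Round up to the next whole unit.

n = 126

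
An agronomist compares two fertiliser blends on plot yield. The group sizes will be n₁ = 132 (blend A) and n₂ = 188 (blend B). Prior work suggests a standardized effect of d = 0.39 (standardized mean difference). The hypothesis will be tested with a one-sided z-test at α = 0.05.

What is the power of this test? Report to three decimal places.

Power ≈ 0.963

Noncentrality parameter: δ = d / √(1/n₁ + 1/n₂) = 0.39 / √(1/132 + 1/188) = 3.4344
Critical value for a one-sided test at α = 0.05: z_α = 1.645.
Power = P(Z > 1.645 − δ) = Φ(1.790) = 0.9632.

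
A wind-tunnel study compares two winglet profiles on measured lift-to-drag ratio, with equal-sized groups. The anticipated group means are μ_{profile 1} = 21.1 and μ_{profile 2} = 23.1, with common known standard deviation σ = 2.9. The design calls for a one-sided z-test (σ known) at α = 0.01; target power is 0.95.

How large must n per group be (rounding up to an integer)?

Standardized effect: d = |μ_{profile 1} − μ_{profile 2}| / σ = |21.1 − 23.1| / 2.9 = 0.6897
For power 0.95 need Φ(δ − z_{0.01}) = 0.95, so δ = z_{0.01} + z_{0.05} = 2.326 + 1.645 = 3.971.
δ = d·√(n/2) ⇒ n = 2(δ/d)² = 2 × (3.971 / 0.6897)² = 66.31.
Rounding up, n = 67 per group.

n = 67 per group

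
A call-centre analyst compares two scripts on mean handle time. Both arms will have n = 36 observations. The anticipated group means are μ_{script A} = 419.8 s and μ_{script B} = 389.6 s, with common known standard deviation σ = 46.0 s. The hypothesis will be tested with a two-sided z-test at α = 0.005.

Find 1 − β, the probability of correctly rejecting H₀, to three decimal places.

Power ≈ 0.491

Standardized effect: d = |μ_{script A} − μ_{script B}| / σ = |419.8 − 389.6| / 46.0 = 0.6565
Noncentrality parameter: δ = d·√(n/2) = 0.6565 × √(36/2) = 2.7854
Critical value for a two-sided test at α = 0.005: z_{α/2} = 2.807.
Power = Φ(δ − 2.807) + Φ(−δ − 2.807) = Φ(-0.022) + Φ(-5.592) = 0.4914 + 0.0000 = 0.4914.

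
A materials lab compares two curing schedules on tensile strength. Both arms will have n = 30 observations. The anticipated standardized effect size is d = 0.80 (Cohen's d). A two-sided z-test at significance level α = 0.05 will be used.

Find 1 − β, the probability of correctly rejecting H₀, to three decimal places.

Power ≈ 0.873

Noncentrality parameter: δ = d·√(n/2) = 0.80 × √(30/2) = 3.0984
Two-sided α = 0.05 → critical value z_{0.025} = 1.960.
Power = Φ(δ − 1.960) + Φ(−δ − 1.960) = Φ(1.138) + Φ(-5.058) = 0.8725 + 0.0000 = 0.8725.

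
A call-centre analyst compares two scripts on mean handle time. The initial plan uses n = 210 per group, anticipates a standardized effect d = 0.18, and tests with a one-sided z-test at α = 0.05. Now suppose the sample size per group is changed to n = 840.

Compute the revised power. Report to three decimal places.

With n = 840 per group: δ = d·√(n/2) = 0.18 × √(840/2) = 3.6889. Critical value z_{0.05} = 1.645.
Revised power = P(Z > 1.645 − δ) = Φ(2.044) = 0.9795.

Power ≈ 0.980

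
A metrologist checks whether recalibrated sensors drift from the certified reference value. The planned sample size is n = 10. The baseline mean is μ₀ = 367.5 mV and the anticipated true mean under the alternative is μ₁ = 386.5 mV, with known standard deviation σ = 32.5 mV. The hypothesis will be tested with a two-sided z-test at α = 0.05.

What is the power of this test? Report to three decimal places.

Power ≈ 0.456

Standardized effect: d = |μ₁ − μ₀| / σ = |386.5 − 367.5| / 32.5 = 0.5846
Noncentrality parameter: δ = d·√n = 0.5846 × √10 = 1.8487
Critical value for a two-sided test at α = 0.05: z_{α/2} = 1.960.
Power = Φ(δ − 1.960) + Φ(−δ − 1.960) = Φ(-0.111) + Φ(-3.809) = 0.4557 + 0.0001 = 0.4558.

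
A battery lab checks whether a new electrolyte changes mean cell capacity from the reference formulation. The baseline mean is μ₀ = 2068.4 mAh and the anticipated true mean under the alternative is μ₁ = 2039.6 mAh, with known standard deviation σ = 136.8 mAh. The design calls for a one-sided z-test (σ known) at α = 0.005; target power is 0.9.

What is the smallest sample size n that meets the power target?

n = 336

Standardized effect: d = |μ₁ − μ₀| / σ = |2039.6 − 2068.4| / 136.8 = 0.2105
Set Φ(δ − 2.576) = 0.9; then δ − 2.576 = Φ⁻¹(0.9) = 1.282, giving δ = 3.857.
δ = d·√n ⇒ n = (δ/d)² = (3.857 / 0.2105)² = 335.72.
Rounding up, n = 336.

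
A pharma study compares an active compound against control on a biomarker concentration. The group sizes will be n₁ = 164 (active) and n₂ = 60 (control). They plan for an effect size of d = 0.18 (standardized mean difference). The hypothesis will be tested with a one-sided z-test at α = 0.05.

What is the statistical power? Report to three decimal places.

Power ≈ 0.326

Noncentrality parameter: δ = d / √(1/n₁ + 1/n₂) = 0.18 / √(1/164 + 1/60) = 1.1930
One-sided α = 0.05 → critical value z_{0.05} = 1.645.
Power = P(Z > 1.645 − δ) = Φ(-0.452) = 0.3257.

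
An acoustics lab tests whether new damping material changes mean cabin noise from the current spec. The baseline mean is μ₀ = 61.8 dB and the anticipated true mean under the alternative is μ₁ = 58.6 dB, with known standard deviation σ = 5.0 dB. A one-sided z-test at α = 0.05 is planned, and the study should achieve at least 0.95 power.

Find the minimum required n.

Standardized effect: d = |μ₁ − μ₀| / σ = |58.6 − 61.8| / 5.0 = 0.6400
For power 0.95 need Φ(δ − z_{0.05}) = 0.95, so δ = z_{0.05} + z_{0.05} = 1.645 + 1.645 = 3.290.
δ = d·√n ⇒ n = (δ/d)² = (3.290 / 0.6400)² = 26.42.
Rounding up, n = 27.

n = 27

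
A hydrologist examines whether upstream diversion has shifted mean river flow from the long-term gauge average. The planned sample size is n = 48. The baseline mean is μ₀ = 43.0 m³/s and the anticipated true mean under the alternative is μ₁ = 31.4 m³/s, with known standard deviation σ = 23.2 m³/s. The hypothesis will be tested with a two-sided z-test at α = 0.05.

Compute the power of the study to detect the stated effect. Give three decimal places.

Standardized effect: d = |μ₁ − μ₀| / σ = |31.4 − 43.0| / 23.2 = 0.5000
Noncentrality parameter: δ = d·√n = 0.5000 × √48 = 3.4641
Critical value for a two-sided test at α = 0.05: z_{α/2} = 1.960.
Power = Φ(δ − 1.960) + Φ(−δ − 1.960) = Φ(1.504) + Φ(-5.424) = 0.9337 + 0.0000 = 0.9337.

Power ≈ 0.934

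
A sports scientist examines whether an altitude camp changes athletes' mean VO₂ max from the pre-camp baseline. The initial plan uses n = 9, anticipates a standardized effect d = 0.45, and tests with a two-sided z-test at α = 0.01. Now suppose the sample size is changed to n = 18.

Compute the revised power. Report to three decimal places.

Power ≈ 0.253

With n = 18: δ = d·√n = 0.45 × √18 = 1.9092. Critical value z_{0.005} = 2.576.
Revised power = Φ(δ − 2.576) + Φ(−δ − 2.576) = Φ(-0.667) + Φ(-4.485) = 0.2525 + 0.0000 = 0.2525.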